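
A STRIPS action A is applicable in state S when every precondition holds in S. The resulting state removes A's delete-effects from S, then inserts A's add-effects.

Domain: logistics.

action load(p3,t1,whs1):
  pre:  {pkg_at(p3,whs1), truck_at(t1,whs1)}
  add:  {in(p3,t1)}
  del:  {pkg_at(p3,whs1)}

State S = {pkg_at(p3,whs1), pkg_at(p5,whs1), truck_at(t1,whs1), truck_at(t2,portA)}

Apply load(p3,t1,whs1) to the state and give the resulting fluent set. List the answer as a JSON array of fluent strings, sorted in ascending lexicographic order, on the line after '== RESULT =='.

Compute (S \ del) ∪ add:
  pre ⊆ S: {pkg_at(p3,whs1), truck_at(t1,whs1)} ⊆ S  — applicable
  S \ del = {pkg_at(p5,whs1), truck_at(t1,whs1), truck_at(t2,portA)}
  ∪ add   = {in(p3,t1), pkg_at(p5,whs1), truck_at(t1,whs1), truck_at(t2,portA)}

== RESULT ==
["in(p3,t1)", "pkg_at(p5,whs1)", "truck_at(t1,whs1)", "truck_at(t2,portA)"]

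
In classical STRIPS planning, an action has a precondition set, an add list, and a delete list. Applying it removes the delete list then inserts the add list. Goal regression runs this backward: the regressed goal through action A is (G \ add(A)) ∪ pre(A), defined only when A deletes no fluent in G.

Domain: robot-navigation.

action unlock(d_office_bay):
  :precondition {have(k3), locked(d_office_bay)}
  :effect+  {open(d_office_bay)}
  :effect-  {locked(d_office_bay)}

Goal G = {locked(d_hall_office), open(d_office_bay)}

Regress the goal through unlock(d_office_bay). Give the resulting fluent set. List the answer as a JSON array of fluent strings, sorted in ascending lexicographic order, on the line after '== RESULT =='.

Regress:
  G ∩ del = {}  (empty — regression defined)
  G \ add = {locked(d_hall_office), open(d_office_bay)} \ {open(d_office_bay)} = {locked(d_hall_office)}
  ∪ pre   = {locked(d_hall_office)} ∪ {have(k3), locked(d_office_bay)}
          = {have(k3), locked(d_hall_office), locked(d_office_bay)}

== RESULT ==
["have(k3)", "locked(d_hall_office)", "locked(d_office_bay)"]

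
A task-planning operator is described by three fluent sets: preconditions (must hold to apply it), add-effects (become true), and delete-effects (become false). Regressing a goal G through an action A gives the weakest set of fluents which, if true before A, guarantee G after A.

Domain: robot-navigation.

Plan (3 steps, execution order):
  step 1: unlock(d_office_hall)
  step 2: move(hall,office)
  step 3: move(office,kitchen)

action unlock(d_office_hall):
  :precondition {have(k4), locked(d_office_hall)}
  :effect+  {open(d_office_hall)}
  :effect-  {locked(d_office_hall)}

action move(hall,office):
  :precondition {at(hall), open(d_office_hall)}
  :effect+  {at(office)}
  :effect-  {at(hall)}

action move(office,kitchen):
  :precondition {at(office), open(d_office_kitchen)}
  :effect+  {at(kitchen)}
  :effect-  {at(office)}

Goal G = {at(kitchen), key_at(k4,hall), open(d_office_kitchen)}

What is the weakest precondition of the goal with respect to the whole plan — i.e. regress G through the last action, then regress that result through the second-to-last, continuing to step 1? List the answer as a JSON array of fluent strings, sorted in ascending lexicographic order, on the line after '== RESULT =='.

Work backward from the goal:
  through step 3 (move(office,kitchen)): drop {at(kitchen)}, keep {key_at(k4,hall), open(d_office_kitchen)}, require {at(office), open(d_office_kitchen)}
    → {at(office), key_at(k4,hall), open(d_office_kitchen)}
  through step 2 (move(hall,office)): drop {at(office)}, keep {key_at(k4,hall), open(d_office_kitchen)}, require {at(hall), open(d_office_hall)}
    → {at(hall), key_at(k4,hall), open(d_office_hall), open(d_office_kitchen)}
  through step 1 (unlock(d_office_hall)): drop {open(d_office_hall)}, keep {at(hall), key_at(k4,hall), open(d_office_kitchen)}, require {have(k4), locked(d_office_hall)}
    → {at(hall), have(k4), key_at(k4,hall), locked(d_office_hall), open(d_office_kitchen)}

== RESULT ==
["at(hall)", "have(k4)", "key_at(k4,hall)", "locked(d_office_hall)", "open(d_office_kitchen)"]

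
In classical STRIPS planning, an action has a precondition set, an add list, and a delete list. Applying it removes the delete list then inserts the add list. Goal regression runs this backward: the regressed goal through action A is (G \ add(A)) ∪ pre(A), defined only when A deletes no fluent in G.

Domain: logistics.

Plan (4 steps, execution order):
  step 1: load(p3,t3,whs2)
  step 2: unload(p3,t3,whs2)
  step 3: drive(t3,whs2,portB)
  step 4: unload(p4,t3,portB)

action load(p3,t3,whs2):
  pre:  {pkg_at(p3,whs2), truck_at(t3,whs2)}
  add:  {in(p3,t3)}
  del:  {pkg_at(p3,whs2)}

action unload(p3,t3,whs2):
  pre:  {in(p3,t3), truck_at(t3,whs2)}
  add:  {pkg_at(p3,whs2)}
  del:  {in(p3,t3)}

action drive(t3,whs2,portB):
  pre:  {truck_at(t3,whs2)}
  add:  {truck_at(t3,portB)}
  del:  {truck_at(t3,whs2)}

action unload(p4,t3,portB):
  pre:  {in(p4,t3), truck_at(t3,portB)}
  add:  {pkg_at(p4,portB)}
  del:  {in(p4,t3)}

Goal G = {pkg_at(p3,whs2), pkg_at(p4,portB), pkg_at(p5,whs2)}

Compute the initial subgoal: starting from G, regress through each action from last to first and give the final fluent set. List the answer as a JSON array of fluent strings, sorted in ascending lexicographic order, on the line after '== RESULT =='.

Regress step by step:
  through step 4 (unload(p4,t3,portB)): drop {pkg_at(p4,portB)}, keep {pkg_at(p3,whs2), pkg_at(p5,whs2)}, require {in(p4,t3), truck_at(t3,portB)}
    → {in(p4,t3), pkg_at(p3,whs2), pkg_at(p5,whs2), truck_at(t3,portB)}
  through step 3 (drive(t3,whs2,portB)): drop {truck_at(t3,portB)}, keep {in(p4,t3), pkg_at(p3,whs2), pkg_at(p5,whs2)}, require {truck_at(t3,whs2)}
    → {in(p4,t3), pkg_at(p3,whs2), pkg_at(p5,whs2), truck_at(t3,whs2)}
  through step 2 (unload(p3,t3,whs2)): drop {pkg_at(p3,whs2)}, keep {in(p4,t3), pkg_at(p5,whs2), truck_at(t3,whs2)}, require {in(p3,t3), truck_at(t3,whs2)}
    → {in(p3,t3), in(p4,t3), pkg_at(p5,whs2), truck_at(t3,whs2)}
  through step 1 (load(p3,t3,whs2)): drop {in(p3,t3)}, keep {in(p4,t3), pkg_at(p5,whs2), truck_at(t3,whs2)}, require {pkg_at(p3,whs2), truck_at(t3,whs2)}
    → {in(p4,t3), pkg_at(p3,whs2), pkg_at(p5,whs2), truck_at(t3,whs2)}

== RESULT ==
["in(p4,t3)", "pkg_at(p3,whs2)", "pkg_at(p5,whs2)", "truck_at(t3,whs2)"]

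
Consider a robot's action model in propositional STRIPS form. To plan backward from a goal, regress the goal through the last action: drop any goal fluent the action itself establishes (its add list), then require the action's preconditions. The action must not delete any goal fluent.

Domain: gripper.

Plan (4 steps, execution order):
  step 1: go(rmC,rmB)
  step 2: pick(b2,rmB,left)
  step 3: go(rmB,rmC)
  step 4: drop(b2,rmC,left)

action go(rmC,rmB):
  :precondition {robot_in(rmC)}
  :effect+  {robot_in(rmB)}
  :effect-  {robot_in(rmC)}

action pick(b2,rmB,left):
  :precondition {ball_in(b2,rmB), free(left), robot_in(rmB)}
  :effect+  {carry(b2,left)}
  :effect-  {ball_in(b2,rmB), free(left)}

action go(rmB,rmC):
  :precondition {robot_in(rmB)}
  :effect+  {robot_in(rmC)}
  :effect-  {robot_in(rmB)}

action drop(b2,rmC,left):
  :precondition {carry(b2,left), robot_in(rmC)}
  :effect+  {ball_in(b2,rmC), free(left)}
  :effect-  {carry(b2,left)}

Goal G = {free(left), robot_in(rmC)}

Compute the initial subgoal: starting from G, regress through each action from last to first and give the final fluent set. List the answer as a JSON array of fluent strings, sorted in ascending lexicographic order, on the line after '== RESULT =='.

Work backward from the goal:
  through step 4 (drop(b2,rmC,left)): drop {free(left)}, keep {robot_in(rmC)}, require {carry(b2,left), robot_in(rmC)}
    → {carry(b2,left), robot_in(rmC)}
  through step 3 (go(rmB,rmC)): drop {robot_in(rmC)}, keep {carry(b2,left)}, require {robot_in(rmB)}
    → {carry(b2,left), robot_in(rmB)}
  through step 2 (pick(b2,rmB,left)): drop {carry(b2,left)}, keep {robot_in(rmB)}, require {ball_in(b2,rmB), free(left), robot_in(rmB)}
    → {ball_in(b2,rmB), free(left), robot_in(rmB)}
  through step 1 (go(rmC,rmB)): drop {robot_in(rmB)}, keep {ball_in(b2,rmB), free(left)}, require {robot_in(rmC)}
    → {ball_in(b2,rmB), free(left), robot_in(rmC)}

== RESULT ==
["ball_in(b2,rmB)", "free(left)", "robot_in(rmC)"]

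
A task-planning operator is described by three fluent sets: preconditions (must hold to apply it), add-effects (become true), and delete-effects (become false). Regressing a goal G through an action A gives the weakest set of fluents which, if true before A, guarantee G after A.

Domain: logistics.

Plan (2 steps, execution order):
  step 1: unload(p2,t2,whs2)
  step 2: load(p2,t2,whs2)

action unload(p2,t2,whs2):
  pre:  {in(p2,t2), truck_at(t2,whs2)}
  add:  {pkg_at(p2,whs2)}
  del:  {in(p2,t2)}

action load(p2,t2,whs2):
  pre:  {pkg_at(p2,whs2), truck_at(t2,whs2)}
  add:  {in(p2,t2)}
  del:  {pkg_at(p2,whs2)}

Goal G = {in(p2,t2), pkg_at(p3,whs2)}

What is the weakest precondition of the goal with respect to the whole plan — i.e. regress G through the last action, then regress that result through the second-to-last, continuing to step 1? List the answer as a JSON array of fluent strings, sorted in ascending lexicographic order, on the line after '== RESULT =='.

Regress step by step:
  through step 2 (load(p2,t2,whs2)): drop {in(p2,t2)}, keep {pkg_at(p3,whs2)}, require {pkg_at(p2,whs2), truck_at(t2,whs2)}
    → {pkg_at(p2,whs2), pkg_at(p3,whs2), truck_at(t2,whs2)}
  through step 1 (unload(p2,t2,whs2)): drop {pkg_at(p2,whs2)}, keep {pkg_at(p3,whs2), truck_at(t2,whs2)}, require {in(p2,t2), truck_at(t2,whs2)}
    → {in(p2,t2), pkg_at(p3,whs2), truck_at(t2,whs2)}

== RESULT ==
["in(p2,t2)", "pkg_at(p3,whs2)", "truck_at(t2,whs2)"]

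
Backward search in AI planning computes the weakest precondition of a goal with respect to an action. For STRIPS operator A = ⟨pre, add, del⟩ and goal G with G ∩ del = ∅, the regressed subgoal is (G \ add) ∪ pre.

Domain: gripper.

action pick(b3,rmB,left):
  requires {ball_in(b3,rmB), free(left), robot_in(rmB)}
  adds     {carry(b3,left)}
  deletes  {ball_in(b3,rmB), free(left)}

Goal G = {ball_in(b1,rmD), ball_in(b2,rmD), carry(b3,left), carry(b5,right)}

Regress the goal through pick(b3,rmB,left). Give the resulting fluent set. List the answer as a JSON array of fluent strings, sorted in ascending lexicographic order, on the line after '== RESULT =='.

Compute (G \ add) ∪ pre:
  G ∩ del = {}  (empty — regression defined)
  G \ add = {ball_in(b1,rmD), ball_in(b2,rmD), carry(b3,left), carry(b5,right)} \ {carry(b3,left)} = {ball_in(b1,rmD), ball_in(b2,rmD), carry(b5,right)}
  ∪ pre   = {ball_in(b1,rmD), ball_in(b2,rmD), carry(b5,right)} ∪ {ball_in(b3,rmB), free(left), robot_in(rmB)}
          = {ball_in(b1,rmD), ball_in(b2,rmD), ball_in(b3,rmB), carry(b5,right), free(left), robot_in(rmB)}

== RESULT ==
["ball_in(b1,rmD)", "ball_in(b2,rmD)", "ball_in(b3,rmB)", "carry(b5,right)", "free(left)", "robot_in(rmB)"]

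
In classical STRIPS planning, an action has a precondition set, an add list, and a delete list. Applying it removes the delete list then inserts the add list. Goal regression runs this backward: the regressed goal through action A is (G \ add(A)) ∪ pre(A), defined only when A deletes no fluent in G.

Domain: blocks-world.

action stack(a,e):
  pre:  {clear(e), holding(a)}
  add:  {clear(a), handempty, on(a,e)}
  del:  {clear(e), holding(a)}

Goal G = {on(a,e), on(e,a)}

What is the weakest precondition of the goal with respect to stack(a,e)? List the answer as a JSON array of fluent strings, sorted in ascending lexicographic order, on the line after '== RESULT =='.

Regress:
  G ∩ del = {}  (empty — regression defined)
  G \ add = {on(a,e), on(e,a)} \ {clear(a), handempty, on(a,e)} = {on(e,a)}
  ∪ pre   = {on(e,a)} ∪ {clear(e), holding(a)}
          = {clear(e), holding(a), on(e,a)}

== RESULT ==
["clear(e)", "holding(a)", "on(e,a)"]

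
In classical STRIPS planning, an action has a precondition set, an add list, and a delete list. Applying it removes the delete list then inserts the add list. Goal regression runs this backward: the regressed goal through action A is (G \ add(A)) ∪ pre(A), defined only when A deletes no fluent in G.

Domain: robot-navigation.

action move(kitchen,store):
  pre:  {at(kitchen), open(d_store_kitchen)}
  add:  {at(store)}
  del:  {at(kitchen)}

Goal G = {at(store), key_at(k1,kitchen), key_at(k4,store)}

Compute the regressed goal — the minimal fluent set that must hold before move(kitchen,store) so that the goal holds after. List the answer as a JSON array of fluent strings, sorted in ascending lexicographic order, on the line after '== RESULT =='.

Regress:
  G ∩ del = {}  (empty — regression defined)
  G \ add = {at(store), key_at(k1,kitchen), key_at(k4,store)} \ {at(store)} = {key_at(k1,kitchen), key_at(k4,store)}
  ∪ pre   = {key_at(k1,kitchen), key_at(k4,store)} ∪ {at(kitchen), open(d_store_kitchen)}
          = {at(kitchen), key_at(k1,kitchen), key_at(k4,store), open(d_store_kitchen)}

== RESULT ==
["at(kitchen)", "key_at(k1,kitchen)", "key_at(k4,store)", "open(d_store_kitchen)"]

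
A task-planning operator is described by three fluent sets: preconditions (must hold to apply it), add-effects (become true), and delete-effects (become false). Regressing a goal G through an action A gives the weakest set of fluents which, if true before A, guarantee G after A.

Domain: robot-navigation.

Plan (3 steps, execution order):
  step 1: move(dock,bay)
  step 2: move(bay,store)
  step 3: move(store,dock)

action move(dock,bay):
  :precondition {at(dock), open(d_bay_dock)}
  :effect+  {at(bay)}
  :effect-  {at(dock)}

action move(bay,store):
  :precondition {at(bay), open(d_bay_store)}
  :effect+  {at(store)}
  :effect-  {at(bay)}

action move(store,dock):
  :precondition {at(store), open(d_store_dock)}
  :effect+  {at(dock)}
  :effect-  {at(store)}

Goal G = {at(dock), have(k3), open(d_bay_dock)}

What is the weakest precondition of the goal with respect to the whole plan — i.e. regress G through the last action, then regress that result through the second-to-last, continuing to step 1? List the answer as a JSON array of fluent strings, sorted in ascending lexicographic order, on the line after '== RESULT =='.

Work backward from the goal:
  through step 3 (move(store,dock)): drop {at(dock)}, keep {have(k3), open(d_bay_dock)}, require {at(store), open(d_store_dock)}
    → {at(store), have(k3), open(d_bay_dock), open(d_store_dock)}
  through step 2 (move(bay,store)): drop {at(store)}, keep {have(k3), open(d_bay_dock), open(d_store_dock)}, require {at(bay), open(d_bay_store)}
    → {at(bay), have(k3), open(d_bay_dock), open(d_bay_store), open(d_store_dock)}
  through step 1 (move(dock,bay)): drop {at(bay)}, keep {have(k3), open(d_bay_dock), open(d_bay_store), open(d_store_dock)}, require {at(dock), open(d_bay_dock)}
    → {at(dock), have(k3), open(d_bay_dock), open(d_bay_store), open(d_store_dock)}

== RESULT ==
["at(dock)", "have(k3)", "open(d_bay_dock)", "open(d_bay_store)", "open(d_store_dock)"]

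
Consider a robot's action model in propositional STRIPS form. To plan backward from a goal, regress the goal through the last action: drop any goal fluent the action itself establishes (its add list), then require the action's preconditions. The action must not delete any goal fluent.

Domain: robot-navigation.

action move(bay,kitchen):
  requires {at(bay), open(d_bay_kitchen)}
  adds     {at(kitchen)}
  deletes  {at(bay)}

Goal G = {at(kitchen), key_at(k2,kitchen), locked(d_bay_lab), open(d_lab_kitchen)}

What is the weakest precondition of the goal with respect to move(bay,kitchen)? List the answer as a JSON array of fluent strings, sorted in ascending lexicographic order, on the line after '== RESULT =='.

Compute (G \ add) ∪ pre:
  G ∩ del = {}  (empty — regression defined)
  G \ add = {at(kitchen), key_at(k2,kitchen), locked(d_bay_lab), open(d_lab_kitchen)} \ {at(kitchen)} = {key_at(k2,kitchen), locked(d_bay_lab), open(d_lab_kitchen)}
  ∪ pre   = {key_at(k2,kitchen), locked(d_bay_lab), open(d_lab_kitchen)} ∪ {at(bay), open(d_bay_kitchen)}
          = {at(bay), key_at(k2,kitchen), locked(d_bay_lab), open(d_bay_kitchen), open(d_lab_kitchen)}

== RESULT ==
["at(bay)", "key_at(k2,kitchen)", "locked(d_bay_lab)", "open(d_bay_kitchen)", "open(d_lab_kitchen)"]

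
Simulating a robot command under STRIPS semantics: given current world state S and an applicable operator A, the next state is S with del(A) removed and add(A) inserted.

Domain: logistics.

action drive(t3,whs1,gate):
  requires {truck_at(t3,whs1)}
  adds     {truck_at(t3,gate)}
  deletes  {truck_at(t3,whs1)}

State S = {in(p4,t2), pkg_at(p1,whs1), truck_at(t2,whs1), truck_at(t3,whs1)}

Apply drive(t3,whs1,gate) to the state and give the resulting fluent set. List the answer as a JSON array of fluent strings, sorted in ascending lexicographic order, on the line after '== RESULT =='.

Compute (S \ del) ∪ add:
  pre ⊆ S: {truck_at(t3,whs1)} ⊆ S  — applicable
  S \ del = {in(p4,t2), pkg_at(p1,whs1), truck_at(t2,whs1)}
  ∪ add   = {in(p4,t2), pkg_at(p1,whs1), truck_at(t2,whs1), truck_at(t3,gate)}

== RESULT ==
["in(p4,t2)", "pkg_at(p1,whs1)", "truck_at(t2,whs1)", "truck_at(t3,gate)"]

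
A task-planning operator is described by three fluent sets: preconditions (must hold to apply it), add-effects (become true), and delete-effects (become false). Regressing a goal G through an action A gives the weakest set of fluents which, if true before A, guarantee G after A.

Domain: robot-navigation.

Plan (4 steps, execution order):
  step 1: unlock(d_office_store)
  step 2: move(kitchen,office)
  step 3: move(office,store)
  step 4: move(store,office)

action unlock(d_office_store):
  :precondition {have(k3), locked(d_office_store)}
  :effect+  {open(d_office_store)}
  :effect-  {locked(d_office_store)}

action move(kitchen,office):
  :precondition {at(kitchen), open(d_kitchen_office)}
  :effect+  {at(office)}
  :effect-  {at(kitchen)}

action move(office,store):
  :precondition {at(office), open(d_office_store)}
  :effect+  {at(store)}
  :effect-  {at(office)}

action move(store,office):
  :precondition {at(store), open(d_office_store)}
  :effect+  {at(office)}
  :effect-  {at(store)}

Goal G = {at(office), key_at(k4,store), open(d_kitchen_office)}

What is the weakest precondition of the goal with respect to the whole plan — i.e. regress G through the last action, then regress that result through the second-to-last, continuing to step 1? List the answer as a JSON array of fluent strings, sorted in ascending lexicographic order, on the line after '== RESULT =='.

Regress step by step:
  through step 4 (move(store,office)): drop {at(office)}, keep {key_at(k4,store), open(d_kitchen_office)}, require {at(store), open(d_office_store)}
    → {at(store), key_at(k4,store), open(d_kitchen_office), open(d_office_store)}
  through step 3 (move(office,store)): drop {at(store)}, keep {key_at(k4,store), open(d_kitchen_office), open(d_office_store)}, require {at(office), open(d_office_store)}
    → {at(office), key_at(k4,store), open(d_kitchen_office), open(d_office_store)}
  through step 2 (move(kitchen,office)): drop {at(office)}, keep {key_at(k4,store), open(d_kitchen_office), open(d_office_store)}, require {at(kitchen), open(d_kitchen_office)}
    → {at(kitchen), key_at(k4,store), open(d_kitchen_office), open(d_office_store)}
  through step 1 (unlock(d_office_store)): drop {open(d_office_store)}, keep {at(kitchen), key_at(k4,store), open(d_kitchen_office)}, require {have(k3), locked(d_office_store)}
    → {at(kitchen), have(k3), key_at(k4,store), locked(d_office_store), open(d_kitchen_office)}

== RESULT ==
["at(kitchen)", "have(k3)", "key_at(k4,store)", "locked(d_office_store)", "open(d_kitchen_office)"]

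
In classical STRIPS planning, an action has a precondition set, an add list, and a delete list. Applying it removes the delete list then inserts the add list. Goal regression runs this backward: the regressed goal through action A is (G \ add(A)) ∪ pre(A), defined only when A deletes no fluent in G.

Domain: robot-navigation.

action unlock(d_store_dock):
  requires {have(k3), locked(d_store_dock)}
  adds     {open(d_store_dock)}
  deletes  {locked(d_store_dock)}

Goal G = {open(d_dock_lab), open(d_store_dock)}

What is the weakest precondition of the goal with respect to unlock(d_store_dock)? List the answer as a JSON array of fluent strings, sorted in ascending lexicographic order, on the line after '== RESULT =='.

Regress:
  G ∩ del = {}  (empty — regression defined)
  G \ add = {open(d_dock_lab), open(d_store_dock)} \ {open(d_store_dock)} = {open(d_dock_lab)}
  ∪ pre   = {open(d_dock_lab)} ∪ {have(k3), locked(d_store_dock)}
          = {have(k3), locked(d_store_dock), open(d_dock_lab)}

== RESULT ==
["have(k3)", "locked(d_store_dock)", "open(d_dock_lab)"]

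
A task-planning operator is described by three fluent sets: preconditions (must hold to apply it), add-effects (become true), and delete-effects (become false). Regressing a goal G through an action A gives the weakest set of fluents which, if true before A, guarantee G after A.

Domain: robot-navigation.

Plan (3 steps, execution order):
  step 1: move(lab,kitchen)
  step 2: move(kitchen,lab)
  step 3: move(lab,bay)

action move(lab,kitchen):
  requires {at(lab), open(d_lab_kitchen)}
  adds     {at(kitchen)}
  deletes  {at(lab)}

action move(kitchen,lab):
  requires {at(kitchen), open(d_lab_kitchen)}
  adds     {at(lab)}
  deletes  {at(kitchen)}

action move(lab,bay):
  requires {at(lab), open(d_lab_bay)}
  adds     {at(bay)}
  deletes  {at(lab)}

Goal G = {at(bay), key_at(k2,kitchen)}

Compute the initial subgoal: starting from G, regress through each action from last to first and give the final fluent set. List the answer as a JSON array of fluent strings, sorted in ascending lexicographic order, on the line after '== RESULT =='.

Work backward from the goal:
  through step 3 (move(lab,bay)): drop {at(bay)}, keep {key_at(k2,kitchen)}, require {at(lab), open(d_lab_bay)}
    → {at(lab), key_at(k2,kitchen), open(d_lab_bay)}
  through step 2 (move(kitchen,lab)): drop {at(lab)}, keep {key_at(k2,kitchen), open(d_lab_bay)}, require {at(kitchen), open(d_lab_kitchen)}
    → {at(kitchen), key_at(k2,kitchen), open(d_lab_bay), open(d_lab_kitchen)}
  through step 1 (move(lab,kitchen)): drop {at(kitchen)}, keep {key_at(k2,kitchen), open(d_lab_bay), open(d_lab_kitchen)}, require {at(lab), open(d_lab_kitchen)}
    → {at(lab), key_at(k2,kitchen), open(d_lab_bay), open(d_lab_kitchen)}

== RESULT ==
["at(lab)", "key_at(k2,kitchen)", "open(d_lab_bay)", "open(d_lab_kitchen)"]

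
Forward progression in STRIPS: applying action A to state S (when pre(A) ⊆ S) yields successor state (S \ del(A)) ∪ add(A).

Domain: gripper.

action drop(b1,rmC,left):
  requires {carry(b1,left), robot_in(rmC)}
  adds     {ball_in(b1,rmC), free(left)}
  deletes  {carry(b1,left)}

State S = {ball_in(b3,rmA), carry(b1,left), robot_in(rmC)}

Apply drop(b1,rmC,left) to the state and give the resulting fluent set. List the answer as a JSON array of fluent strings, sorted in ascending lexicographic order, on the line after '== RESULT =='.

Compute (S \ del) ∪ add:
  pre ⊆ S: {carry(b1,left), robot_in(rmC)} ⊆ S  — applicable
  S \ del = {ball_in(b3,rmA), robot_in(rmC)}
  ∪ add   = {ball_in(b1,rmC), ball_in(b3,rmA), free(left), robot_in(rmC)}

== RESULT ==
["ball_in(b1,rmC)", "ball_in(b3,rmA)", "free(left)", "robot_in(rmC)"]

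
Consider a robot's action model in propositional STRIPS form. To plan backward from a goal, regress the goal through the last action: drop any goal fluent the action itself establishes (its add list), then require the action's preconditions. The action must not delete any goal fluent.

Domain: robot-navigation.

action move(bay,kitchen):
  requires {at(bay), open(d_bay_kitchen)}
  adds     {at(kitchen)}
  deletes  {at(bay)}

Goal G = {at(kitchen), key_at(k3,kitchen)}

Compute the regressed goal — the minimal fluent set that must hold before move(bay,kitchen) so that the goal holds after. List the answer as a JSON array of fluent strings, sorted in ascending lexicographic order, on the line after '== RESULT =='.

Regress:
  G ∩ del = {}  (empty — regression defined)
  G \ add = {at(kitchen), key_at(k3,kitchen)} \ {at(kitchen)} = {key_at(k3,kitchen)}
  ∪ pre   = {key_at(k3,kitchen)} ∪ {at(bay), open(d_bay_kitchen)}
          = {at(bay), key_at(k3,kitchen), open(d_bay_kitchen)}

== RESULT ==
["at(bay)", "key_at(k3,kitchen)", "open(d_bay_kitchen)"]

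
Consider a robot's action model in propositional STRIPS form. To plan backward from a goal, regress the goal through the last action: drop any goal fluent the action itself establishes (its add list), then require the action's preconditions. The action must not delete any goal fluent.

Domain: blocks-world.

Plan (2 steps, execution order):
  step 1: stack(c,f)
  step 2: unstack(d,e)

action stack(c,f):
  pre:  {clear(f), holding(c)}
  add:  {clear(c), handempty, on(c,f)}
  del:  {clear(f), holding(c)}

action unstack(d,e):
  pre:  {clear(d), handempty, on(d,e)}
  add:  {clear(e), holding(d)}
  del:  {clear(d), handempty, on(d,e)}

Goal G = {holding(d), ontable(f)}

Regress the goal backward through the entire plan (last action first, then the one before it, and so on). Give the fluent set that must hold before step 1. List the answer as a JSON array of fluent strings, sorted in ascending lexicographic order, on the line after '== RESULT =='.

Work backward from the goal:
  through step 2 (unstack(d,e)): drop {holding(d)}, keep {ontable(f)}, require {clear(d), handempty, on(d,e)}
    → {clear(d), handempty, on(d,e), ontable(f)}
  through step 1 (stack(c,f)): drop {handempty}, keep {clear(d), on(d,e), ontable(f)}, require {clear(f), holding(c)}
    → {clear(d), clear(f), holding(c), on(d,e), ontable(f)}

== RESULT ==
["clear(d)", "clear(f)", "holding(c)", "on(d,e)", "ontable(f)"]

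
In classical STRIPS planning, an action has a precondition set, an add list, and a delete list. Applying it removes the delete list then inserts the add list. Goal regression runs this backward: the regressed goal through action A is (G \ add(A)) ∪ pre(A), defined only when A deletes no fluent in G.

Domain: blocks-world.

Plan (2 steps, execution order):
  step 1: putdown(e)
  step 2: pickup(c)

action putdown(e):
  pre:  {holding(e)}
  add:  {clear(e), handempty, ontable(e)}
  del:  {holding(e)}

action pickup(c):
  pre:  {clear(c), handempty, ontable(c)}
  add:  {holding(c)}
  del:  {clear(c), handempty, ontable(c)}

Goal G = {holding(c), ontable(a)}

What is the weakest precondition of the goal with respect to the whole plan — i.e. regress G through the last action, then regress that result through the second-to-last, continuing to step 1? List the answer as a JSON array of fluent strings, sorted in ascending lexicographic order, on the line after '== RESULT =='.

Work backward from the goal:
  through step 2 (pickup(c)): drop {holding(c)}, keep {ontable(a)}, require {clear(c), handempty, ontable(c)}
    → {clear(c), handempty, ontable(a), ontable(c)}
  through step 1 (putdown(e)): drop {handempty}, keep {clear(c), ontable(a), ontable(c)}, require {holding(e)}
    → {clear(c), holding(e), ontable(a), ontable(c)}

== RESULT ==
["clear(c)", "holding(e)", "ontable(a)", "ontable(c)"]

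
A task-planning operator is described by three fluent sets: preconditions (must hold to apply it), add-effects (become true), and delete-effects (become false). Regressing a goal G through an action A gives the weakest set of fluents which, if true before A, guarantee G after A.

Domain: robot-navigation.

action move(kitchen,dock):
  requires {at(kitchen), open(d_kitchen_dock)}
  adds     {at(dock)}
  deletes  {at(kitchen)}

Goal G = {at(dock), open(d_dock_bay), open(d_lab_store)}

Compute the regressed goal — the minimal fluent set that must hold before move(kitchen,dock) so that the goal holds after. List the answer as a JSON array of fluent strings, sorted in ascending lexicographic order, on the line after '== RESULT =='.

Regress:
  G ∩ del = {}  (empty — regression defined)
  G \ add = {at(dock), open(d_dock_bay), open(d_lab_store)} \ {at(dock)} = {open(d_dock_bay), open(d_lab_store)}
  ∪ pre   = {open(d_dock_bay), open(d_lab_store)} ∪ {at(kitchen), open(d_kitchen_dock)}
          = {at(kitchen), open(d_dock_bay), open(d_kitchen_dock), open(d_lab_store)}

== RESULT ==
["at(kitchen)", "open(d_dock_bay)", "open(d_kitchen_dock)", "open(d_lab_store)"]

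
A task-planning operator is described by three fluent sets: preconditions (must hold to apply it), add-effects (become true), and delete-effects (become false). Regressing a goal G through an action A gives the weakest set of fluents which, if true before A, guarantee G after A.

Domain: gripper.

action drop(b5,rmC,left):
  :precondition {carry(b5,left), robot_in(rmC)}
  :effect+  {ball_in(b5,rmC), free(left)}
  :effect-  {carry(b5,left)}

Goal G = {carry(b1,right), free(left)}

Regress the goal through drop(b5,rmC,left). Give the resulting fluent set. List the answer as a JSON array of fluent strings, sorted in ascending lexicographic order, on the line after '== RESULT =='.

Compute (G \ add) ∪ pre:
  G ∩ del = {}  (empty — regression defined)
  G \ add = {carry(b1,right), free(left)} \ {ball_in(b5,rmC), free(left)} = {carry(b1,right)}
  ∪ pre   = {carry(b1,right)} ∪ {carry(b5,left), robot_in(rmC)}
          = {carry(b1,right), carry(b5,left), robot_in(rmC)}

== RESULT ==
["carry(b1,right)", "carry(b5,left)", "robot_in(rmC)"]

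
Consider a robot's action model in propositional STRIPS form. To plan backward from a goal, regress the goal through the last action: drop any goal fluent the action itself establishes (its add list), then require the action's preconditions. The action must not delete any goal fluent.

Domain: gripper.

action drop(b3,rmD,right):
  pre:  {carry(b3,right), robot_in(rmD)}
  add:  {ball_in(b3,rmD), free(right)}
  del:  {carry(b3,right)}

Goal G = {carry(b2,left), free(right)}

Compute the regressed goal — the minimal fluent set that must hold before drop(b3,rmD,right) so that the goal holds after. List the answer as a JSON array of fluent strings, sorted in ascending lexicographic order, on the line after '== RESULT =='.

Regress:
  G ∩ del = {}  (empty — regression defined)
  G \ add = {carry(b2,left), free(right)} \ {ball_in(b3,rmD), free(right)} = {carry(b2,left)}
  ∪ pre   = {carry(b2,left)} ∪ {carry(b3,right), robot_in(rmD)}
          = {carry(b2,left), carry(b3,right), robot_in(rmD)}

== RESULT ==
["carry(b2,left)", "carry(b3,right)", "robot_in(rmD)"]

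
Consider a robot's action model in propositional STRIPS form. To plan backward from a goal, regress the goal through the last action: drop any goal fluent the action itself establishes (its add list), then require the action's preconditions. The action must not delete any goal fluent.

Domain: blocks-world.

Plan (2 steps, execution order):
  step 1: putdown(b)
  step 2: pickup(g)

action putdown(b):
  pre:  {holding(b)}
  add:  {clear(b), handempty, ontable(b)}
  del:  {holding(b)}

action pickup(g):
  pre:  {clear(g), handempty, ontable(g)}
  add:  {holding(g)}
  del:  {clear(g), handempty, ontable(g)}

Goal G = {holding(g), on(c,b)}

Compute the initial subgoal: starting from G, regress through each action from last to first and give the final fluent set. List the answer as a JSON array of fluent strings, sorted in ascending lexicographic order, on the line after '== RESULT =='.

Work backward from the goal:
  through step 2 (pickup(g)): drop {holding(g)}, keep {on(c,b)}, require {clear(g), handempty, ontable(g)}
    → {clear(g), handempty, on(c,b), ontable(g)}
  through step 1 (putdown(b)): drop {handempty}, keep {clear(g), on(c,b), ontable(g)}, require {holding(b)}
    → {clear(g), holding(b), on(c,b), ontable(g)}

== RESULT ==
["clear(g)", "holding(b)", "on(c,b)", "ontable(g)"]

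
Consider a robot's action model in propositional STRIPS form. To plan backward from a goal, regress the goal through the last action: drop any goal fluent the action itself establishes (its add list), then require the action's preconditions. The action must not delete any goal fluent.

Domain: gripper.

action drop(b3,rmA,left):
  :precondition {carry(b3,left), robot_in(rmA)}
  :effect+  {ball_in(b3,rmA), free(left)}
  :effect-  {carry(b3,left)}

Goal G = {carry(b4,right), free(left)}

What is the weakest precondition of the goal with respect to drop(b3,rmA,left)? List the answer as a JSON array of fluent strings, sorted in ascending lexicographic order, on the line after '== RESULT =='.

Compute (G \ add) ∪ pre:
  G ∩ del = {}  (empty — regression defined)
  G \ add = {carry(b4,right), free(left)} \ {ball_in(b3,rmA), free(left)} = {carry(b4,right)}
  ∪ pre   = {carry(b4,right)} ∪ {carry(b3,left), robot_in(rmA)}
          = {carry(b3,left), carry(b4,right), robot_in(rmA)}

== RESULT ==
["carry(b3,left)", "carry(b4,right)", "robot_in(rmA)"]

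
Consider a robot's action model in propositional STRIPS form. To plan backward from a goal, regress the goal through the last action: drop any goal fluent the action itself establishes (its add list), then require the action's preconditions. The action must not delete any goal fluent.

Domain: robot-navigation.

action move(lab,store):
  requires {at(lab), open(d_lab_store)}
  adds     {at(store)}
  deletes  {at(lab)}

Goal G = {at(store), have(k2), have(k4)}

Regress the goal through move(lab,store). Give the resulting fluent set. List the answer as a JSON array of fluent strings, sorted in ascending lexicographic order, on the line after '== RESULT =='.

Compute (G \ add) ∪ pre:
  G ∩ del = {}  (empty — regression defined)
  G \ add = {at(store), have(k2), have(k4)} \ {at(store)} = {have(k2), have(k4)}
  ∪ pre   = {have(k2), have(k4)} ∪ {at(lab), open(d_lab_store)}
          = {at(lab), have(k2), have(k4), open(d_lab_store)}

== RESULT ==
["at(lab)", "have(k2)", "have(k4)", "open(d_lab_store)"]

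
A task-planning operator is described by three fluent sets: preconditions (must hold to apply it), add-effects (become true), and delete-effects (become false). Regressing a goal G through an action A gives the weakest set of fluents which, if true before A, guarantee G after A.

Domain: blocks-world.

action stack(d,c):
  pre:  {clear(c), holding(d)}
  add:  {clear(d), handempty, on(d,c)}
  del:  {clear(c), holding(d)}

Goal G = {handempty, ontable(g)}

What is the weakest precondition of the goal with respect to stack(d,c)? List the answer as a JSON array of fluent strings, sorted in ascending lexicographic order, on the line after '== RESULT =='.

Compute (G \ add) ∪ pre:
  G ∩ del = {}  (empty — regression defined)
  G \ add = {handempty, ontable(g)} \ {clear(d), handempty, on(d,c)} = {ontable(g)}
  ∪ pre   = {ontable(g)} ∪ {clear(c), holding(d)}
          = {clear(c), holding(d), ontable(g)}

== RESULT ==
["clear(c)", "holding(d)", "ontable(g)"]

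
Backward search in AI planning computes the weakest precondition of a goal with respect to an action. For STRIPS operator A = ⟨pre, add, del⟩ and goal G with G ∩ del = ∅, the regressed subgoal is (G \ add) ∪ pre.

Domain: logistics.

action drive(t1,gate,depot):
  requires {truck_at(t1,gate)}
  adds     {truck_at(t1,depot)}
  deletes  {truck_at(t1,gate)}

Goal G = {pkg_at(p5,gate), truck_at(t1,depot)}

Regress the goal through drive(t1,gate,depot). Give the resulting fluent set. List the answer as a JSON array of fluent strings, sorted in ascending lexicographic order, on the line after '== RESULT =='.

Compute (G \ add) ∪ pre:
  G ∩ del = {}  (empty — regression defined)
  G \ add = {pkg_at(p5,gate), truck_at(t1,depot)} \ {truck_at(t1,depot)} = {pkg_at(p5,gate)}
  ∪ pre   = {pkg_at(p5,gate)} ∪ {truck_at(t1,gate)}
          = {pkg_at(p5,gate), truck_at(t1,gate)}

== RESULT ==
["pkg_at(p5,gate)", "truck_at(t1,gate)"]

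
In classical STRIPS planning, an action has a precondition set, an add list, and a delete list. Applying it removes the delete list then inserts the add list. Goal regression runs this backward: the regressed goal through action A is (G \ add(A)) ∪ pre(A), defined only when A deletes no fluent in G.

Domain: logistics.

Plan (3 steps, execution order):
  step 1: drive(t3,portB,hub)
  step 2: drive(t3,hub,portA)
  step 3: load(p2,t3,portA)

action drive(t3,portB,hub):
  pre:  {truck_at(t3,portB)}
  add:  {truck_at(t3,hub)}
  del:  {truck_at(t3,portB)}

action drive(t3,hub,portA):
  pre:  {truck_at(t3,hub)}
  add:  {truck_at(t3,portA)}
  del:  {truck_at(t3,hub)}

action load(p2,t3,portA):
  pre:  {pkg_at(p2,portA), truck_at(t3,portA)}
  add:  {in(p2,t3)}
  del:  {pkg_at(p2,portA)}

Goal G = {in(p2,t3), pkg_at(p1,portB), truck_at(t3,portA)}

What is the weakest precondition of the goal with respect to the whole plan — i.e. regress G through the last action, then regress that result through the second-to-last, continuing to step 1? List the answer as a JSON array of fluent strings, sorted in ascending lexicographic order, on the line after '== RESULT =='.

Work backward from the goal:
  through step 3 (load(p2,t3,portA)): drop {in(p2,t3)}, keep {pkg_at(p1,portB), truck_at(t3,portA)}, require {pkg_at(p2,portA), truck_at(t3,portA)}
    → {pkg_at(p1,portB), pkg_at(p2,portA), truck_at(t3,portA)}
  through step 2 (drive(t3,hub,portA)): drop {truck_at(t3,portA)}, keep {pkg_at(p1,portB), pkg_at(p2,portA)}, require {truck_at(t3,hub)}
    → {pkg_at(p1,portB), pkg_at(p2,portA), truck_at(t3,hub)}
  through step 1 (drive(t3,portB,hub)): drop {truck_at(t3,hub)}, keep {pkg_at(p1,portB), pkg_at(p2,portA)}, require {truck_at(t3,portB)}
    → {pkg_at(p1,portB), pkg_at(p2,portA), truck_at(t3,portB)}

== RESULT ==
["pkg_at(p1,portB)", "pkg_at(p2,portA)", "truck_at(t3,portB)"]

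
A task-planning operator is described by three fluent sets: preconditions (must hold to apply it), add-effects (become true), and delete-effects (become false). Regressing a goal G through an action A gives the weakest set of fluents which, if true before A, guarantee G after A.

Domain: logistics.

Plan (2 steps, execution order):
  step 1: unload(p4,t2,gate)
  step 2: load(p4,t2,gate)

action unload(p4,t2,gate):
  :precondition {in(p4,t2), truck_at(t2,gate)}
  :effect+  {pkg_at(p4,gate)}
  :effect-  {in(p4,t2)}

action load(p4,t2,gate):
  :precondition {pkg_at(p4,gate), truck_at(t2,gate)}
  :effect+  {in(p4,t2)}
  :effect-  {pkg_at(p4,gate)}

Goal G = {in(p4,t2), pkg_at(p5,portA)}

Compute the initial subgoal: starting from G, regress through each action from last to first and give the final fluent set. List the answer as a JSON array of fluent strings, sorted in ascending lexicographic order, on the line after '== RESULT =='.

Work backward from the goal:
  through step 2 (load(p4,t2,gate)): drop {in(p4,t2)}, keep {pkg_at(p5,portA)}, require {pkg_at(p4,gate), truck_at(t2,gate)}
    → {pkg_at(p4,gate), pkg_at(p5,portA), truck_at(t2,gate)}
  through step 1 (unload(p4,t2,gate)): drop {pkg_at(p4,gate)}, keep {pkg_at(p5,portA), truck_at(t2,gate)}, require {in(p4,t2), truck_at(t2,gate)}
    → {in(p4,t2), pkg_at(p5,portA), truck_at(t2,gate)}

== RESULT ==
["in(p4,t2)", "pkg_at(p5,portA)", "truck_at(t2,gate)"]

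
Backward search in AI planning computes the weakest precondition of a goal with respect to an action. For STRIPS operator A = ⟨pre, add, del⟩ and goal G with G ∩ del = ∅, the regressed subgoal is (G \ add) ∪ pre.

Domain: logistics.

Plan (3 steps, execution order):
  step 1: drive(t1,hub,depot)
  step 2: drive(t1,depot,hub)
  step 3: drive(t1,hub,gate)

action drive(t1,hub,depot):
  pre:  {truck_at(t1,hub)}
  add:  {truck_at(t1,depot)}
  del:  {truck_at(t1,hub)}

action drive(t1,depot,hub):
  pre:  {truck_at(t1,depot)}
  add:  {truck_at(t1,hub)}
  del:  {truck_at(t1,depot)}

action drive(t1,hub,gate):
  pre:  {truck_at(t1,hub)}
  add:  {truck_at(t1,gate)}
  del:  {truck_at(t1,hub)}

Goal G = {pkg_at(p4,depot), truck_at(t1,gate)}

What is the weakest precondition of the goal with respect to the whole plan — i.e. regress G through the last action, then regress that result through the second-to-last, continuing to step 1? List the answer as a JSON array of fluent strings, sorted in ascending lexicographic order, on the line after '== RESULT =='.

Regress step by step:
  through step 3 (drive(t1,hub,gate)): drop {truck_at(t1,gate)}, keep {pkg_at(p4,depot)}, require {truck_at(t1,hub)}
    → {pkg_at(p4,depot), truck_at(t1,hub)}
  through step 2 (drive(t1,depot,hub)): drop {truck_at(t1,hub)}, keep {pkg_at(p4,depot)}, require {truck_at(t1,depot)}
    → {pkg_at(p4,depot), truck_at(t1,depot)}
  through step 1 (drive(t1,hub,depot)): drop {truck_at(t1,depot)}, keep {pkg_at(p4,depot)}, require {truck_at(t1,hub)}
    → {pkg_at(p4,depot), truck_at(t1,hub)}

== RESULT ==
["pkg_at(p4,depot)", "truck_at(t1,hub)"]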